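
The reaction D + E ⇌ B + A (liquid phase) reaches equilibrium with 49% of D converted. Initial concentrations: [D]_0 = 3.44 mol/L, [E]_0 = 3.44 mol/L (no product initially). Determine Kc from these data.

Kc = 0.923

Let X = conversion of D.
Concentrations: [D] = 3.44 − 3.44X; [E] = 3.44 − 3.44X; [B] = 3.44X; [A] = 3.44X.
At X = 0.49: [D] = 1.75, [E] = 1.75, [B] = 1.69, [A] = 1.69.
Kc = [B] [A] / ([D] [E]) = 0.923.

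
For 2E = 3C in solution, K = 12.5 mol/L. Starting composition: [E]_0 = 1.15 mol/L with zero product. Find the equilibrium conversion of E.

X = 0.684

Let X = conversion of E; extent ξ = 1.15X/2 mol/L.
Concentrations: [E] = 1.15 − 1.15X; [C] = 1.72X.
K = [C]^3 / ([E]^2).
Solving K = 12.5 for X ∈ (0,1): X = 0.684.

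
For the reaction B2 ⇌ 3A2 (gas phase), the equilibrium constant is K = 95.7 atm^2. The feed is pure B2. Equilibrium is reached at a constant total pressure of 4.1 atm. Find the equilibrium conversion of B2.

X = 0.710

Basis: 1 mol B2 initially; let X = conversion of B2. Extent ξ = X.
Moles: n_B2 = 1 − X; n_A2 = 3X.
Summing: n_T = 1 + 2X.
With p_i = (n_i/n_T)P, K = p_A2^3 / (p_B2).
This yields a degree-3 equation in X; solving on (0,1), X = 0.710.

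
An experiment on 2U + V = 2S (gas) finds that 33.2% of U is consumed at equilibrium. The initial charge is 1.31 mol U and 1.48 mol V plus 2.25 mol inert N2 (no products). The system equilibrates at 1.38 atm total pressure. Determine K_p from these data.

K_p = 0.684 atm^-1

Basis: 1.31 mol U initially; let X = conversion of U. Extent ξ = 0.655X.
Species balance: n_U = 1.31 − 1.31X; n_V = 1.48 − 0.655X; n_S = 1.31X; n_I = 2.25 (inert).
Summing: n_T = 5.04 − 0.655X.
At X = 0.332: n_U = 0.875, n_V = 1.26, n_S = 0.435, n_T = 4.82.
p_i = (n_i/n_T)·P. K_p = p_S^2 / (p_U^2 p_V) = 0.684 atm^-1.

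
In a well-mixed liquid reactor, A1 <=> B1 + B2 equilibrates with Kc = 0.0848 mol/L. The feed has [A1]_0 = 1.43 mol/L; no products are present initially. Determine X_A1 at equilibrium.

X = 0.216

Let X = conversion of A1; extent ξ = 1.43·X mol/L.
Concentrations: [A1] = 1.43 − 1.43X; [B1] = 1.43X; [B2] = 1.43X.
Kc = [B1] [B2] / ([A1]).
Equating to 0.0848 mol/L: the physical root is X = 0.216.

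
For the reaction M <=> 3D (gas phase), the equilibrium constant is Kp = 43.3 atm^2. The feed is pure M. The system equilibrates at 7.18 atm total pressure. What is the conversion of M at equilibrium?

Let X = conversion of M (basis 1 mol M); extent of reaction ξ = X.
Species balance: n_M = 1 − X; n_D = 3X.
Summing: n_T = 1 + 2X.
y_i = n_i/n_T, p_i = y_i·P. Kp = p_D^3 / (p_M).
Equating to 43.3 atm^2 and solving on 0 < X < 1: X = 0.392.

X = 0.392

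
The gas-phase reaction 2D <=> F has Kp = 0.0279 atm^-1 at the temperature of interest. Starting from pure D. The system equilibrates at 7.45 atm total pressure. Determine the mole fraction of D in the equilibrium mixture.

Basis: 1 mol D initially; let X = conversion of D. Extent ξ = 0.5X.
Moles: n_D = 1 − X; n_F = 0.5X.
n_T = Σnᵢ = 1 − 0.5X.
Mole fractions y_i = n_i/n_T; Kp = p_F / (p_D^2) with p_i = y_i·P.
Setting this equal to 0.0279 atm^-1 and taking the physical root (0 < X < 1) gives X = 0.261.
Then n_D = 0.739, n_T = 0.869, so y_D = 0.850.

y_D = 0.850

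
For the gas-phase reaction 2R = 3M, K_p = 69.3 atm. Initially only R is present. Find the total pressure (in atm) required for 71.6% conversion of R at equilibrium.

Take 1 mol R as basis and let X be its fractional conversion, so ξ = 0.5X.
Species balance: n_R = 1 − X; n_M = 1.5X.
n_T = Σnᵢ = 1 + 0.5X.
K_p = p_M^3 / (p_R^2) with p_i = (n_i/n_T)·P.
At X = 0.716: the mole-fraction product g(X) = Π y_i^ν_i = 11.31. Since K_p = g(X)·P^{1}, P = (K_p/g)^(1/1) = (69.3/11.31)^(1/1) = 6.13 atm.

P = 6.13 atm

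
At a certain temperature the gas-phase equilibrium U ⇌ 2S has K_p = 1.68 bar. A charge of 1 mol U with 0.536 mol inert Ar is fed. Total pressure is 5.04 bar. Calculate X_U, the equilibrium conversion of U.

X = 0.324

Take 1 mol U as basis and let X be its fractional conversion, so ξ = X.
At extent ξ: n_U = 1 − X; n_S = 2X; n_I = 0.536 (inert).
Total moles n_T = 1.54 + X.
Mole fractions y_i = n_i/n_T; K_p = p_S^2 / (p_U) with p_i = y_i·P.
Substituting and setting equal to 1.68 bar gives a polynomial in X; the root in (0,1) is X = 0.324.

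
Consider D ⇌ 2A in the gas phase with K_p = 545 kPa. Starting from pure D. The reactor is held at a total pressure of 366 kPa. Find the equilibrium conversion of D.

Let X = conversion of D (basis 1 mol D); extent of reaction ξ = X.
At extent ξ: n_D = 1 − X; n_A = 2X.
n_T = Σnᵢ = 1 + X.
Mole fractions y_i = n_i/n_T; K_p = p_A^2 / (p_D) with p_i = y_i·P.
Substituting and setting equal to 545 kPa gives a polynomial in X; the root in (0,1) is X = 0.521.

X = 0.521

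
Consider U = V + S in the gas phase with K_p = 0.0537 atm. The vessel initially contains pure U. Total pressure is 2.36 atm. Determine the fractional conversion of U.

Let X = conversion of U (basis 1 mol U); extent of reaction ξ = X.
Moles: n_U = 1 − X; n_V = X; n_S = X.
Total moles n_T = 1 + X.
y_i = n_i/n_T, p_i = y_i·P. K_p = p_V p_S / (p_U).
Equating to 0.0537 atm and solving on 0 < X < 1: X = 0.149.

X = 0.149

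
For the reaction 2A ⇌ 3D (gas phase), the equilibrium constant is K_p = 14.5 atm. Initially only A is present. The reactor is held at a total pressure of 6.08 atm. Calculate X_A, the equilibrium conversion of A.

Take 1 mol A as basis and let X be its fractional conversion, so ξ = 0.5X.
Species balance: n_A = 1 − X; n_D = 1.5X.
Summing: n_T = 1 + 0.5X.
y_i = n_i/n_T, p_i = y_i·P. K_p = p_D^3 / (p_A^2).
Substituting and setting equal to 14.5 atm gives a polynomial in X; the root in (0,1) is X = 0.560.

X = 0.560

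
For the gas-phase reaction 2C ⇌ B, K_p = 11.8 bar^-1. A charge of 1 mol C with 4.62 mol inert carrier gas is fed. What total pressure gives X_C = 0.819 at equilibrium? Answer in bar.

P = 5.52 bar

Let X = conversion of C (basis 1 mol C); extent of reaction ξ = 0.5X.
Moles: n_C = 1 − X; n_B = 0.5X; n_I = 4.62 (inert).
Summing: n_T = 5.62 − 0.5X.
K_p = p_B / (p_C^2) with p_i = (n_i/n_T)·P.
At X = 0.819: the mole-fraction product g(X) = Π y_i^ν_i = 65.13. Since K_p = g(X)·P^{-1}, P = (g/K_p)^(1/1) = (65.13/11.8)^(1/1) = 5.52 bar.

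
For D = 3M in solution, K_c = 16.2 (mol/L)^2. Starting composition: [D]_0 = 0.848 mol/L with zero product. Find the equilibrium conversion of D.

X = 0.658

Let X = conversion of D; extent ξ = 0.848·X mol/L.
Concentrations: [D] = 0.848 − 0.848X; [M] = 2.54X.
K_c = [M]^3 / ([D]).
This equals 16.2 at X = 0.658 (the root in 0 < X < 1).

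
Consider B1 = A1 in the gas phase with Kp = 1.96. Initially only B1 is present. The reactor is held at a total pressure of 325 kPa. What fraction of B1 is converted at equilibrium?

Basis: 1 mol B1 initially; let X = conversion of B1. Extent ξ = X.
At extent ξ: n_B1 = 1 − X; n_A1 = X.
Total moles n_T = 1 (Δν = 0, constant).
y_i = n_i/n_T, p_i = y_i·P. Kp = p_A1 / (p_B1).
Equating to 1.96 and solving on 0 < X < 1: X = 0.662.

X = 0.662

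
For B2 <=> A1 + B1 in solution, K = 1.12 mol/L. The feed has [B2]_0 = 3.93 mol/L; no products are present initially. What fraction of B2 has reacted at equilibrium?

Let X = conversion of B2; extent ξ = 3.93·X mol/L.
Concentrations: [B2] = 3.93 − 3.93X; [A1] = 3.93X; [B1] = 3.93X.
K = [A1] [B1] / ([B2]).
Solving K = 1.12 for X ∈ (0,1): X = 0.410.

X = 0.410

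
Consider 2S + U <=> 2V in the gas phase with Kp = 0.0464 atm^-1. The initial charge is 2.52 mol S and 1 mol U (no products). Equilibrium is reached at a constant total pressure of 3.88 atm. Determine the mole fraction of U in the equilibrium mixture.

y_U = 0.237

Let X = conversion of U (basis 1 mol U); extent of reaction ξ = X.
At extent ξ: n_S = 2.52 − 2X; n_U = 1 − X; n_V = 2X.
Total moles n_T = 3.52 − X.
Mole fractions y_i = n_i/n_T; Kp = p_V^2 / (p_S^2 p_U) with p_i = y_i·P.
Substituting and setting equal to 0.0464 atm^-1 gives a polynomial in X; the root in (0,1) is X = 0.216.
Then n_U = 0.784, n_T = 3.3, so y_U = 0.237.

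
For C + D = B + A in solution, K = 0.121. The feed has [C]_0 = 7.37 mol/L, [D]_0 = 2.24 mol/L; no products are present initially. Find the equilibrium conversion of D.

X = 0.440

Let X = conversion of D; extent ξ = 2.24·X mol/L.
Concentrations: [C] = 7.37 − 2.24X; [D] = 2.24 − 2.24X; [B] = 2.24X; [A] = 2.24X.
K = [B] [A] / ([C] [D]).
Solving K = 0.121 for X ∈ (0,1): X = 0.440.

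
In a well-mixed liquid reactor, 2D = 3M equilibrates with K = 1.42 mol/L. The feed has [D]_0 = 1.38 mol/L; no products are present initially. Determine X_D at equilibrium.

X = 0.451

Let X = conversion of D; extent ξ = 1.38X/2 mol/L.
Concentrations: [D] = 1.38 − 1.38X; [M] = 2.07X.
K = [M]^3 / ([D]^2).
Equating to 1.42 mol/L: the physical root is X = 0.451.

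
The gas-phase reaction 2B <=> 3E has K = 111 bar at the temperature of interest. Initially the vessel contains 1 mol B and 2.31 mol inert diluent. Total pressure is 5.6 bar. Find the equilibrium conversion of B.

Let X = conversion of B (basis 1 mol B); extent of reaction ξ = 0.5X.
Species balance: n_B = 1 − X; n_E = 1.5X; n_I = 2.31 (inert).
Total moles n_T = 3.31 + 0.5X.
y_i = n_i/n_T, p_i = y_i·P. K = p_E^3 / (p_B^2).
Setting this equal to 111 bar and taking the physical root (0 < X < 1) gives X = 0.837.

X = 0.837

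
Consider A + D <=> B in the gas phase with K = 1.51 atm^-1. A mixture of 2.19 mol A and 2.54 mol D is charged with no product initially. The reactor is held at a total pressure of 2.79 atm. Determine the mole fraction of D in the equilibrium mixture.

Basis: 2.19 mol A initially; let X = conversion of A. Extent ξ = 2.19X.
Mole table: n_A = 2.19 − 2.19X; n_D = 2.54 − 2.19X; n_B = 2.19X.
n_T = Σnᵢ = 4.73 − 2.19X.
y_i = n_i/n_T, p_i = y_i·P. K = p_B / (p_A p_D).
Setting this equal to 1.51 atm^-1 and taking the physical root (0 < X < 1) gives X = 0.601.
Then n_D = 1.22, n_T = 3.41, so y_D = 0.358.

y_D = 0.358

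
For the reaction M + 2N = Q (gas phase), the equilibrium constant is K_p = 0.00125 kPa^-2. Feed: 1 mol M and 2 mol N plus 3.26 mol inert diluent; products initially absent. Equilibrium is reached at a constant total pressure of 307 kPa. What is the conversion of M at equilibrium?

X = 0.674

Let X = conversion of M (basis 1 mol M); extent of reaction ξ = X.
At extent ξ: n_M = 1 − X; n_N = 2 − 2X; n_Q = X; n_I = 3.26 (inert).
n_T = Σnᵢ = 6.26 − 2X.
With p_i = (n_i/n_T)P, K_p = p_Q / (p_M p_N^2).
Setting this equal to 0.00125 kPa^-2 and taking the physical root (0 < X < 1) gives X = 0.674.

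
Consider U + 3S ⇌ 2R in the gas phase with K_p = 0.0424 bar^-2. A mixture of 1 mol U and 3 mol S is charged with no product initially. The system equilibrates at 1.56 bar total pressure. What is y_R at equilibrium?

y_R = 0.087

Basis: 1 mol U initially; let X = conversion of U. Extent ξ = X.
Mole table: n_U = 1 − X; n_S = 3 − 3X; n_R = 2X.
Total moles n_T = 4 − 2X.
With p_i = (n_i/n_T)P, K_p = p_R^2 / (p_U p_S^3).
Equating to 0.0424 bar^-2 and solving on 0 < X < 1: X = 0.160.
Then n_R = 0.32, n_T = 3.68, so y_R = 0.087.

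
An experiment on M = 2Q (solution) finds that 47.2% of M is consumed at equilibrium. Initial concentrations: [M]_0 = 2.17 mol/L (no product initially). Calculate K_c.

K_c = 3.66 mol/L

Let X = conversion of M.
Concentrations: [M] = 2.17 − 2.17X; [Q] = 4.34X.
At X = 0.472: [M] = 1.15, [Q] = 2.05.
K_c = [Q]^2 / ([M]) = 3.66 mol/L.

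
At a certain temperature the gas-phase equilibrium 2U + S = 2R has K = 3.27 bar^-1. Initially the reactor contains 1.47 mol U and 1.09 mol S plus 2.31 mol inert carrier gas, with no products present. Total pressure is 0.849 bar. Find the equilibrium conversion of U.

Basis: 1.47 mol U initially; let X = conversion of U. Extent ξ = 0.735X.
Mole table: n_U = 1.47 − 1.47X; n_S = 1.09 − 0.735X; n_R = 1.47X; n_I = 2.31 (inert).
Total moles n_T = 4.87 − 0.735X.
y_i = n_i/n_T, p_i = y_i·P. K = p_R^2 / (p_U^2 p_S).
This yields a degree-3 equation in X; solving on (0,1), X = 0.409.

X = 0.409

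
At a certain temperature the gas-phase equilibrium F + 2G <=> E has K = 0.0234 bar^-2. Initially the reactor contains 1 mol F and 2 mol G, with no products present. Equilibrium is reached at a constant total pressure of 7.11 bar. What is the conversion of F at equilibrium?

X = 0.290

Let X = conversion of F (basis 1 mol F); extent of reaction ξ = X.
Mole table: n_F = 1 − X; n_G = 2 − 2X; n_E = X.
Total moles n_T = 3 − 2X.
y_i = n_i/n_T, p_i = y_i·P. K = p_E / (p_F p_G^2).
This yields a degree-3 equation in X; solving on (0,1), X = 0.290.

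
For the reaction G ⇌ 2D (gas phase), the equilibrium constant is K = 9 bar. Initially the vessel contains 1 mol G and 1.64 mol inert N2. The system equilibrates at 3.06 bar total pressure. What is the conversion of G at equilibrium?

X = 0.766

Basis: 1 mol G initially; let X = conversion of G. Extent ξ = X.
Mole table: n_G = 1 − X; n_D = 2X; n_I = 1.64 (inert).
n_T = Σnᵢ = 2.64 + X.
With p_i = (n_i/n_T)P, K = p_D^2 / (p_G).
Substituting and setting equal to 9 bar gives a polynomial in X; the root in (0,1) is X = 0.766.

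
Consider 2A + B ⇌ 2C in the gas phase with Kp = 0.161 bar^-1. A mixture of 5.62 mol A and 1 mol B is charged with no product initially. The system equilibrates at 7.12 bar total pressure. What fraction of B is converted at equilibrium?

X = 0.605

Let X = conversion of B (basis 1 mol B); extent of reaction ξ = X.
Moles: n_A = 5.62 − 2X; n_B = 1 − X; n_C = 2X.
n_T = Σnᵢ = 6.62 − X.
Mole fractions y_i = n_i/n_T; Kp = p_C^2 / (p_A^2 p_B) with p_i = y_i·P.
This yields a degree-3 equation in X; solving on (0,1), X = 0.605.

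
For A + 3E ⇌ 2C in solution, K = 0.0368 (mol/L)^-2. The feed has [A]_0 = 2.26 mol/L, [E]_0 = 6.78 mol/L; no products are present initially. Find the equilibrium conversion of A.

Let X = conversion of A; extent ξ = 2.26·X mol/L.
Concentrations: [A] = 2.26 − 2.26X; [E] = 6.78 − 6.78X; [C] = 4.52X.
K = [C]^2 / ([A] [E]^3).
Setting equal to 0.0368 and solving for X on (0,1) gives X = 0.402.

X = 0.402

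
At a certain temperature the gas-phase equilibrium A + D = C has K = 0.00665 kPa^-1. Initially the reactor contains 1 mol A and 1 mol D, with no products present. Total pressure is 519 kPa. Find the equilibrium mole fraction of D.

y_D = 0.322

Let X = conversion of A (basis 1 mol A); extent of reaction ξ = X.
Species balance: n_A = 1 − X; n_D = 1 − X; n_C = X.
Summing: n_T = 2 − X.
y_i = n_i/n_T, p_i = y_i·P. K = p_C / (p_A p_D).
Setting this equal to 0.00665 kPa^-1 and taking the physical root (0 < X < 1) gives X = 0.526.
Then n_D = 0.474, n_T = 1.47, so y_D = 0.322.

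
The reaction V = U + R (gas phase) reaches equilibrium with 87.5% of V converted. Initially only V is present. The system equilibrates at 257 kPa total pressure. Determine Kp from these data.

Kp = 840 kPa

Basis: 1 mol V initially; let X = conversion of V. Extent ξ = X.
Moles: n_V = 1 − X; n_U = X; n_R = X.
Total moles n_T = 1 + X.
At X = 0.875: n_V = 0.125, n_U = 0.875, n_R = 0.875, n_T = 1.88.
p_i = (n_i/n_T)·P. Kp = p_U p_R / (p_V) = 840 kPa.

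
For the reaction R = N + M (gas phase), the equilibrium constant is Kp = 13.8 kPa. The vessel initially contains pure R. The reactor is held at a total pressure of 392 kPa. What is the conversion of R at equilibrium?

Take 1 mol R as basis and let X be its fractional conversion, so ξ = X.
Mole table: n_R = 1 − X; n_N = X; n_M = X.
Total moles n_T = 1 + X.
y_i = n_i/n_T, p_i = y_i·P. Kp = p_N p_M / (p_R).
Substituting and setting equal to 13.8 kPa gives a polynomial in X; the root in (0,1) is X = 0.184.

X = 0.184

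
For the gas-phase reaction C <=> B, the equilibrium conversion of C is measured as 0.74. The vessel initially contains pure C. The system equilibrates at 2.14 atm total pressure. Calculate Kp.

Basis: 1 mol C initially; let X = conversion of C. Extent ξ = X.
Species balance: n_C = 1 − X; n_B = X.
Total moles n_T = 1 (Δν = 0, constant).
At X = 0.74: n_C = 0.26, n_B = 0.74, n_T = 1.
p_i = (n_i/n_T)·P. Kp = p_B / (p_C) = 2.85.

Kp = 2.85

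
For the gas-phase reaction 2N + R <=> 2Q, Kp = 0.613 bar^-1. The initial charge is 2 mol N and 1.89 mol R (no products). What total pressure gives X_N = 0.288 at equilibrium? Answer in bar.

P = 0.6 bar

Basis: 2 mol N initially; let X = conversion of N. Extent ξ = X.
At extent ξ: n_N = 2 − 2X; n_R = 1.89 − X; n_Q = 2X.
Total moles n_T = 3.89 − X.
Kp = p_Q^2 / (p_N^2 p_R) with p_i = (n_i/n_T)·P.
At X = 0.288: the mole-fraction product g(X) = Π y_i^ν_i = 0.3679. Since Kp = g(X)·P^{-1}, P = (g/Kp)^(1/1) = (0.3679/0.613)^(1/1) = 0.6 bar.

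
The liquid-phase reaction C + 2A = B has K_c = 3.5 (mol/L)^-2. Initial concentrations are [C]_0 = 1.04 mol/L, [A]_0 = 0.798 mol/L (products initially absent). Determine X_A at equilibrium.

Let X = conversion of A; extent ξ = 0.798X/2 mol/L.
Concentrations: [C] = 1.04 − 0.399X; [A] = 0.798 − 0.798X; [B] = 0.399X.
K_c = [B] / ([C] [A]^2).
Setting equal to 3.5 and solving for X on (0,1) gives X = 0.624.

X = 0.624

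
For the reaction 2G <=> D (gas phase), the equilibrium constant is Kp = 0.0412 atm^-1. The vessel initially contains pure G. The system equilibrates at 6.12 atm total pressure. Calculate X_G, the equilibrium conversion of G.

X = 0.294

Basis: 1 mol G initially; let X = conversion of G. Extent ξ = 0.5X.
Moles: n_G = 1 − X; n_D = 0.5X.
Total moles n_T = 1 − 0.5X.
y_i = n_i/n_T, p_i = y_i·P. Kp = p_D / (p_G^2).
Substituting and setting equal to 0.0412 atm^-1 gives a polynomial in X; the root in (0,1) is X = 0.294.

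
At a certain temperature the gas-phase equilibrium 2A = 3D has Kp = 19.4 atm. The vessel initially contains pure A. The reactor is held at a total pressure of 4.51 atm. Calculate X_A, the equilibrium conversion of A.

X = 0.621

Let X = conversion of A (basis 1 mol A); extent of reaction ξ = 0.5X.
At extent ξ: n_A = 1 − X; n_D = 1.5X.
Summing: n_T = 1 + 0.5X.
y_i = n_i/n_T, p_i = y_i·P. Kp = p_D^3 / (p_A^2).
Substituting and setting equal to 19.4 atm gives a polynomial in X; the root in (0,1) is X = 0.621.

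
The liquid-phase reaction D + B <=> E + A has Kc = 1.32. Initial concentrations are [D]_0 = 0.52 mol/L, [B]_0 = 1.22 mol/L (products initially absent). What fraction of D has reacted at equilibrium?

Let X = conversion of D; extent ξ = 0.52·X mol/L.
Concentrations: [D] = 0.52 − 0.52X; [B] = 1.22 − 0.52X; [E] = 0.52X; [A] = 0.52X.
Kc = [E] [A] / ([D] [B]).
Equating to 1.32: the physical root is X = 0.741.

X = 0.741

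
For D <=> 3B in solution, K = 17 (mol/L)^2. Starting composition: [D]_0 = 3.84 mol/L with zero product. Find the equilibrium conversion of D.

Let X = conversion of D; extent ξ = 3.84·X mol/L.
Concentrations: [D] = 3.84 − 3.84X; [B] = 11.5X.
K = [B]^3 / ([D]).
Solving K = 17 for X ∈ (0,1): X = 0.309.

X = 0.309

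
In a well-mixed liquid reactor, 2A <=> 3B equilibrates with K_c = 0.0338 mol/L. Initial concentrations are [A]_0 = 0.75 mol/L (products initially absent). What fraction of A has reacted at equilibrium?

X = 0.204

Let X = conversion of A; extent ξ = 0.75X/2 mol/L.
Concentrations: [A] = 0.75 − 0.75X; [B] = 1.12X.
K_c = [B]^3 / ([A]^2).
This equals 0.0338 at X = 0.204 (the root in 0 < X < 1).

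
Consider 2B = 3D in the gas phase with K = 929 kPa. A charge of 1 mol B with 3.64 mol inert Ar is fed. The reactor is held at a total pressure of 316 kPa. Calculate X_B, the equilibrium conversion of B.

X = 0.712

Basis: 1 mol B initially; let X = conversion of B. Extent ξ = 0.5X.
Mole table: n_B = 1 − X; n_D = 1.5X; n_I = 3.64 (inert).
n_T = Σnᵢ = 4.64 + 0.5X.
y_i = n_i/n_T, p_i = y_i·P. K = p_D^3 / (p_B^2).
Substituting and setting equal to 929 kPa gives a polynomial in X; the root in (0,1) is X = 0.712.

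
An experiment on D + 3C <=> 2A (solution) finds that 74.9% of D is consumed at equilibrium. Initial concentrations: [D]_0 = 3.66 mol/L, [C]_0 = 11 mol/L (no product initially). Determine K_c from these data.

K_c = 1.53 (mol/L)^-2

Let X = conversion of D.
Concentrations: [D] = 3.66 − 3.66X; [C] = 11 − 11X; [A] = 7.32X.
At X = 0.749: [D] = 0.919, [C] = 2.78, [A] = 5.48.
K_c = [A]^2 / ([D] [C]^3) = 1.53 (mol/L)^-2.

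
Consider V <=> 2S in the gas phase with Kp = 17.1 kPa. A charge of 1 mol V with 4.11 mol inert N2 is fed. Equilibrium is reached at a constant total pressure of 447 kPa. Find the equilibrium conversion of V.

Let X = conversion of V (basis 1 mol V); extent of reaction ξ = X.
Species balance: n_V = 1 − X; n_S = 2X; n_I = 4.11 (inert).
n_T = Σnᵢ = 5.11 + X.
y_i = n_i/n_T, p_i = y_i·P. Kp = p_S^2 / (p_V).
Substituting and setting equal to 17.1 kPa gives a polynomial in X; the root in (0,1) is X = 0.201.

X = 0.201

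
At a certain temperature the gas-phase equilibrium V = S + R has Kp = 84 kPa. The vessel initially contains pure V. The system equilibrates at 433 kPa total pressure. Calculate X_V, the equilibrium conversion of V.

X = 0.403

Basis: 1 mol V initially; let X = conversion of V. Extent ξ = X.
Species balance: n_V = 1 − X; n_S = X; n_R = X.
Summing: n_T = 1 + X.
y_i = n_i/n_T, p_i = y_i·P. Kp = p_S p_R / (p_V).
Substituting and setting equal to 84 kPa gives a polynomial in X; the root in (0,1) is X = 0.403.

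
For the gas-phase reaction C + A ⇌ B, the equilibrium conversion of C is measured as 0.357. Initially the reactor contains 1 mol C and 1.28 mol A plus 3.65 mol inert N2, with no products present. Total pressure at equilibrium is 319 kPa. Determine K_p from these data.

Basis: 1 mol C initially; let X = conversion of C. Extent ξ = X.
Species balance: n_C = 1 − X; n_A = 1.28 − X; n_B = X; n_I = 3.65 (inert).
n_T = Σnᵢ = 5.93 − X.
At X = 0.357: n_C = 0.643, n_A = 0.923, n_B = 0.357, n_T = 5.57.
p_i = (n_i/n_T)·P. K_p = p_B / (p_C p_A) = 0.0105 kPa^-1.

K_p = 0.0105 kPa^-1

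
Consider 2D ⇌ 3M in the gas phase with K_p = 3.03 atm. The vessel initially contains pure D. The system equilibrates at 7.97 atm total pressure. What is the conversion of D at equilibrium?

X = 0.374

Basis: 1 mol D initially; let X = conversion of D. Extent ξ = 0.5X.
Mole table: n_D = 1 − X; n_M = 1.5X.
Summing: n_T = 1 + 0.5X.
y_i = n_i/n_T, p_i = y_i·P. K_p = p_M^3 / (p_D^2).
Equating to 3.03 atm and solving on 0 < X < 1: X = 0.374.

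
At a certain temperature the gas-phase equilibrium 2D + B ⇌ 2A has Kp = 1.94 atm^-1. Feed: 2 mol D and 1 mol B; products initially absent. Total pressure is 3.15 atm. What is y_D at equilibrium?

y_D = 0.387

Take 2 mol D as basis and let X be its fractional conversion, so ξ = X.
Mole table: n_D = 2 − 2X; n_B = 1 − X; n_A = 2X.
Total moles n_T = 3 − X.
Mole fractions y_i = n_i/n_T; Kp = p_A^2 / (p_D^2 p_B) with p_i = y_i·P.
Equating to 1.94 atm^-1 and solving on 0 < X < 1: X = 0.521.
Then n_D = 0.958, n_T = 2.48, so y_D = 0.387.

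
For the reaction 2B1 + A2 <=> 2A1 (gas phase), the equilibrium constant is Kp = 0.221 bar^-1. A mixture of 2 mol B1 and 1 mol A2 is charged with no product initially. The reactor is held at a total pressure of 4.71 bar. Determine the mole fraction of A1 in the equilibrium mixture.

Let X = conversion of B1 (basis 2 mol B1); extent of reaction ξ = X.
Moles: n_B1 = 2 − 2X; n_A2 = 1 − X; n_A1 = 2X.
Summing: n_T = 3 − X.
y_i = n_i/n_T, p_i = y_i·P. Kp = p_A1^2 / (p_B1^2 p_A2).
Substituting and setting equal to 0.221 bar^-1 gives a polynomial in X; the root in (0,1) is X = 0.337.
Then n_A1 = 0.675, n_T = 2.66, so y_A1 = 0.253.

y_A1 = 0.253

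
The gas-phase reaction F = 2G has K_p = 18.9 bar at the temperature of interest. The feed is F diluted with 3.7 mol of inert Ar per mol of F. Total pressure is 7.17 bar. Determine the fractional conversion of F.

Let X = conversion of F (basis 1 mol F); extent of reaction ξ = X.
At extent ξ: n_F = 1 − X; n_G = 2X; n_I = 3.7 (inert).
Total moles n_T = 4.7 + X.
y_i = n_i/n_T, p_i = y_i·P. K_p = p_G^2 / (p_F).
This yields a degree-2 equation in X; solving on (0,1), X = 0.817.

X = 0.817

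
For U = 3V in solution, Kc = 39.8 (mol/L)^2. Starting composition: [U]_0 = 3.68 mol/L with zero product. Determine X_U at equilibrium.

X = 0.402

Let X = conversion of U; extent ξ = 3.68·X mol/L.
Concentrations: [U] = 3.68 − 3.68X; [V] = 11X.
Kc = [V]^3 / ([U]).
Equating to 39.8 (mol/L)^2: the physical root is X = 0.402.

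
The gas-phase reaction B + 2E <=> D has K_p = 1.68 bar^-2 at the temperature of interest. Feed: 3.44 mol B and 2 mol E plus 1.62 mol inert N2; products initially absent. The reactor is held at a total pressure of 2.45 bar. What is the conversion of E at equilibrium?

Basis: 2 mol E initially; let X = conversion of E. Extent ξ = X.
Mole table: n_B = 3.44 − X; n_E = 2 − 2X; n_D = X; n_I = 1.62 (inert).
Summing: n_T = 7.06 − 2X.
y_i = n_i/n_T, p_i = y_i·P. K_p = p_D / (p_B p_E^2).
This yields a degree-3 equation in X; solving on (0,1), X = 0.581.

X = 0.581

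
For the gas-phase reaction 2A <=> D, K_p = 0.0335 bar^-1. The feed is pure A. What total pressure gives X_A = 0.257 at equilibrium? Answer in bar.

Let X = conversion of A (basis 1 mol A); extent of reaction ξ = 0.5X.
At extent ξ: n_A = 1 − X; n_D = 0.5X.
Total moles n_T = 1 − 0.5X.
K_p = p_D / (p_A^2) with p_i = (n_i/n_T)·P.
At X = 0.257: the mole-fraction product g(X) = Π y_i^ν_i = 0.2029. Since K_p = g(X)·P^{-1}, P = (g/K_p)^(1/1) = (0.2029/0.0335)^(1/1) = 6.06 bar.

P = 6.06 bar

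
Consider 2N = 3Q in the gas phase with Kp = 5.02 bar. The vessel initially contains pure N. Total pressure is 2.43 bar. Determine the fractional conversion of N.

X = 0.545

Let X = conversion of N (basis 1 mol N); extent of reaction ξ = 0.5X.
At extent ξ: n_N = 1 − X; n_Q = 1.5X.
Summing: n_T = 1 + 0.5X.
Mole fractions y_i = n_i/n_T; Kp = p_Q^3 / (p_N^2) with p_i = y_i·P.
Substituting and setting equal to 5.02 bar gives a polynomial in X; the root in (0,1) is X = 0.545.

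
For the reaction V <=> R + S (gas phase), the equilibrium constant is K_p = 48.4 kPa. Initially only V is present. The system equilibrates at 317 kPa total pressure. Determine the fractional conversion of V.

X = 0.364

Take 1 mol V as basis and let X be its fractional conversion, so ξ = X.
At extent ξ: n_V = 1 − X; n_R = X; n_S = X.
Summing: n_T = 1 + X.
y_i = n_i/n_T, p_i = y_i·P. K_p = p_R p_S / (p_V).
Equating to 48.4 kPa and solving on 0 < X < 1: X = 0.364.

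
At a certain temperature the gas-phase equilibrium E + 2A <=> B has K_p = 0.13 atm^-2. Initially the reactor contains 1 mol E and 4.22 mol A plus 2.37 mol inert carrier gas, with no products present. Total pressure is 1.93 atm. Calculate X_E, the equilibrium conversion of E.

Basis: 1 mol E initially; let X = conversion of E. Extent ξ = X.
Moles: n_E = 1 − X; n_A = 4.22 − 2X; n_B = X; n_I = 2.37 (inert).
n_T = Σnᵢ = 7.59 − 2X.
y_i = n_i/n_T, p_i = y_i·P. K_p = p_B / (p_E p_A^2).
Substituting and setting equal to 0.13 atm^-2 gives a polynomial in X; the root in (0,1) is X = 0.124.

X = 0.124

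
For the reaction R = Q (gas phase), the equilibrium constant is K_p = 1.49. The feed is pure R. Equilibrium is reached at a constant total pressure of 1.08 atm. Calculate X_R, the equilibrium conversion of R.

X = 0.598

Let X = conversion of R (basis 1 mol R); extent of reaction ξ = X.
Moles: n_R = 1 − X; n_Q = X.
Since Δν = 0, n_T = 1 throughout.
With p_i = (n_i/n_T)P, K_p = p_Q / (p_R).
Equating to 1.49 and solving on 0 < X < 1: X = 0.598.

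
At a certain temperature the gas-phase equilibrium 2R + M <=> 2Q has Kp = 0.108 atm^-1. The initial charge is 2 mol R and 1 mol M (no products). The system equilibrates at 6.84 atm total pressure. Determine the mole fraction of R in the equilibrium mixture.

y_R = 0.516

Basis: 2 mol R initially; let X = conversion of R. Extent ξ = X.
Species balance: n_R = 2 − 2X; n_M = 1 − X; n_Q = 2X.
Summing: n_T = 3 − X.
Mole fractions y_i = n_i/n_T; Kp = p_Q^2 / (p_R^2 p_M) with p_i = y_i·P.
This yields a degree-3 equation in X; solving on (0,1), X = 0.304.
Then n_R = 1.39, n_T = 2.7, so y_R = 0.516.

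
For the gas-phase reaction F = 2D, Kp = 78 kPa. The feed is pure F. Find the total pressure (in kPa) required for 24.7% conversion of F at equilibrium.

Basis: 1 mol F initially; let X = conversion of F. Extent ξ = X.
Mole table: n_F = 1 − X; n_D = 2X.
Summing: n_T = 1 + X.
Kp = p_D^2 / (p_F) with p_i = (n_i/n_T)·P.
At X = 0.247: the mole-fraction product g(X) = Π y_i^ν_i = 0.2599. Since Kp = g(X)·P^{1}, P = (Kp/g)^(1/1) = (78/0.2599)^(1/1) = 300 kPa.

P = 300 kPa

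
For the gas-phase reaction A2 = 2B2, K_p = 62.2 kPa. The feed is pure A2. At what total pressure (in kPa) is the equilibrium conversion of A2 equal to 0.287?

P = 173 kPa

Let X = conversion of A2 (basis 1 mol A2); extent of reaction ξ = X.
Species balance: n_A2 = 1 − X; n_B2 = 2X.
Total moles n_T = 1 + X.
K_p = p_B2^2 / (p_A2) with p_i = (n_i/n_T)·P.
At X = 0.287: the mole-fraction product g(X) = Π y_i^ν_i = 0.3591. Since K_p = g(X)·P^{1}, P = (K_p/g)^(1/1) = (62.2/0.3591)^(1/1) = 173 kPa.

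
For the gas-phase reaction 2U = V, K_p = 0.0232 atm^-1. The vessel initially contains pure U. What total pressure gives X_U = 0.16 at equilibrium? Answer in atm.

P = 4.5 atm

Take 1 mol U as basis and let X be its fractional conversion, so ξ = 0.5X.
Species balance: n_U = 1 − X; n_V = 0.5X.
Summing: n_T = 1 − 0.5X.
K_p = p_V / (p_U^2) with p_i = (n_i/n_T)·P.
At X = 0.16: the mole-fraction product g(X) = Π y_i^ν_i = 0.1043. Since K_p = g(X)·P^{-1}, P = (g/K_p)^(1/1) = (0.1043/0.0232)^(1/1) = 4.5 atm.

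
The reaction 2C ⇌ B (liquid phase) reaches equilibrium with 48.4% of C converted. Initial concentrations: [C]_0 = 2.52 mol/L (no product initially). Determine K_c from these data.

K_c = 0.361 L/mol

Let X = conversion of C.
Concentrations: [C] = 2.52 − 2.52X; [B] = 1.26X.
At X = 0.484: [C] = 1.3, [B] = 0.61.
K_c = [B] / ([C]^2) = 0.361 L/mol.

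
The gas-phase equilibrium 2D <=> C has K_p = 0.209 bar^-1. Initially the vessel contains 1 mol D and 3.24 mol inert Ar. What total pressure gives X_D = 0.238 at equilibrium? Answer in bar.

Take 1 mol D as basis and let X be its fractional conversion, so ξ = 0.5X.
Moles: n_D = 1 − X; n_C = 0.5X; n_I = 3.24 (inert).
Summing: n_T = 4.24 − 0.5X.
K_p = p_C / (p_D^2) with p_i = (n_i/n_T)·P.
At X = 0.238: the mole-fraction product g(X) = Π y_i^ν_i = 0.8446. Since K_p = g(X)·P^{-1}, P = (g/K_p)^(1/1) = (0.8446/0.209)^(1/1) = 4.04 bar.

P = 4.04 bar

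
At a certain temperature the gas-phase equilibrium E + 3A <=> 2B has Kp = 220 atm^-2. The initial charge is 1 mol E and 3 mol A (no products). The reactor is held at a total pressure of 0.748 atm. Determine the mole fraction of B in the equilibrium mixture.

Take 1 mol E as basis and let X be its fractional conversion, so ξ = X.
At extent ξ: n_E = 1 − X; n_A = 3 − 3X; n_B = 2X.
n_T = Σnᵢ = 4 − 2X.
With p_i = (n_i/n_T)P, Kp = p_B^2 / (p_E p_A^3).
Equating to 220 atm^-2 and solving on 0 < X < 1: X = 0.745.
Then n_B = 1.49, n_T = 2.51, so y_B = 0.594.

y_B = 0.594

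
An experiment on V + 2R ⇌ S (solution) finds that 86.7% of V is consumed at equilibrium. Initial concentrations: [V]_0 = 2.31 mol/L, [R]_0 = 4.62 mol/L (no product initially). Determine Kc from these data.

Kc = 17.3 (mol/L)^-2

Let X = conversion of V.
Concentrations: [V] = 2.31 − 2.31X; [R] = 4.62 − 4.62X; [S] = 2.31X.
At X = 0.867: [V] = 0.307, [R] = 0.614, [S] = 2.
Kc = [S] / ([V] [R]^2) = 17.3 (mol/L)^-2.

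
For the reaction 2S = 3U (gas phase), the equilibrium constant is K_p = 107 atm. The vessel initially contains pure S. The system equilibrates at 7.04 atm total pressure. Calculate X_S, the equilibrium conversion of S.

X = 0.743

Basis: 1 mol S initially; let X = conversion of S. Extent ξ = 0.5X.
Moles: n_S = 1 − X; n_U = 1.5X.
n_T = Σnᵢ = 1 + 0.5X.
y_i = n_i/n_T, p_i = y_i·P. K_p = p_U^3 / (p_S^2).
Equating to 107 atm and solving on 0 < X < 1: X = 0.743.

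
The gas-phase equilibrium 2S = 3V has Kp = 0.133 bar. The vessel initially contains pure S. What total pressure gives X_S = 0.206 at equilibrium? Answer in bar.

P = 3.13 bar

Take 1 mol S as basis and let X be its fractional conversion, so ξ = 0.5X.
Moles: n_S = 1 − X; n_V = 1.5X.
Summing: n_T = 1 + 0.5X.
Kp = p_V^3 / (p_S^2) with p_i = (n_i/n_T)·P.
At X = 0.206: the mole-fraction product g(X) = Π y_i^ν_i = 0.04243. Since Kp = g(X)·P^{1}, P = (Kp/g)^(1/1) = (0.133/0.04243)^(1/1) = 3.13 bar.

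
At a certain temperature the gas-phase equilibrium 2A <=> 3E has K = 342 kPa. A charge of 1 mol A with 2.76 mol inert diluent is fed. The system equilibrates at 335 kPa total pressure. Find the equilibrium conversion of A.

Basis: 1 mol A initially; let X = conversion of A. Extent ξ = 0.5X.
Species balance: n_A = 1 − X; n_E = 1.5X; n_I = 2.76 (inert).
Total moles n_T = 3.76 + 0.5X.
With p_i = (n_i/n_T)P, K = p_E^3 / (p_A^2).
Equating to 342 kPa and solving on 0 < X < 1: X = 0.590.

X = 0.590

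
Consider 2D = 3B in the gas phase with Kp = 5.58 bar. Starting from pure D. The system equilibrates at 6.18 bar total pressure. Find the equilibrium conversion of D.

X = 0.459

Take 1 mol D as basis and let X be its fractional conversion, so ξ = 0.5X.
At extent ξ: n_D = 1 − X; n_B = 1.5X.
Summing: n_T = 1 + 0.5X.
Mole fractions y_i = n_i/n_T; Kp = p_B^3 / (p_D^2) with p_i = y_i·P.
This yields a degree-3 equation in X; solving on (0,1), X = 0.459.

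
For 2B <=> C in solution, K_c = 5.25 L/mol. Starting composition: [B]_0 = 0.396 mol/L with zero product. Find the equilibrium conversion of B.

Let X = conversion of B; extent ξ = 0.396X/2 mol/L.
Concentrations: [B] = 0.396 − 0.396X; [C] = 0.198X.
K_c = [C] / ([B]^2).
Setting equal to 5.25 and solving for X on (0,1) gives X = 0.615.

X = 0.615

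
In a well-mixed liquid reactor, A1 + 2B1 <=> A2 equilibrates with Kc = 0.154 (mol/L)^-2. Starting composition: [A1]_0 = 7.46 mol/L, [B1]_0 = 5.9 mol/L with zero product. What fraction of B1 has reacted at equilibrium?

X = 0.726

Let X = conversion of B1; extent ξ = 5.9X/2 mol/L.
Concentrations: [A1] = 7.46 − 2.95X; [B1] = 5.9 − 5.9X; [A2] = 2.95X.
Kc = [A2] / ([A1] [B1]^2).
Equating to 0.154 (mol/L)^-2: the physical root is X = 0.726.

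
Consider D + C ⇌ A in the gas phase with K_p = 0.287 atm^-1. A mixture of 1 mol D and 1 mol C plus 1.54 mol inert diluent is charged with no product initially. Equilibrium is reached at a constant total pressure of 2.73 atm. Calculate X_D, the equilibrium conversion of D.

Take 1 mol D as basis and let X be its fractional conversion, so ξ = X.
Species balance: n_D = 1 − X; n_C = 1 − X; n_A = X; n_I = 1.54 (inert).
Total moles n_T = 3.54 − X.
Mole fractions y_i = n_i/n_T; K_p = p_A / (p_D p_C) with p_i = y_i·P.
Equating to 0.287 atm^-1 and solving on 0 < X < 1: X = 0.163.

X = 0.163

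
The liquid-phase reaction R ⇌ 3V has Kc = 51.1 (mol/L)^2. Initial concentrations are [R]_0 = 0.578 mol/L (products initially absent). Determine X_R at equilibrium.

X = 0.880

Let X = conversion of R; extent ξ = 0.578·X mol/L.
Concentrations: [R] = 0.578 − 0.578X; [V] = 1.73X.
Kc = [V]^3 / ([R]).
Equating to 51.1 (mol/L)^2: the physical root is X = 0.880.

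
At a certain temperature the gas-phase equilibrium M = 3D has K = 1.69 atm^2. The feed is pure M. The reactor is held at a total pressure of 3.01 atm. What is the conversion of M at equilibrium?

X = 0.224

Basis: 1 mol M initially; let X = conversion of M. Extent ξ = X.
At extent ξ: n_M = 1 − X; n_D = 3X.
Total moles n_T = 1 + 2X.
y_i = n_i/n_T, p_i = y_i·P. K = p_D^3 / (p_M).
Substituting and setting equal to 1.69 atm^2 gives a polynomial in X; the root in (0,1) is X = 0.224.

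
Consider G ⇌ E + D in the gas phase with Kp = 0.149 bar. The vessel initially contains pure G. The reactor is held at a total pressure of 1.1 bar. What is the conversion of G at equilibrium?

Take 1 mol G as basis and let X be its fractional conversion, so ξ = X.
Moles: n_G = 1 − X; n_E = X; n_D = X.
Summing: n_T = 1 + X.
y_i = n_i/n_T, p_i = y_i·P. Kp = p_E p_D / (p_G).
Equating to 0.149 bar and solving on 0 < X < 1: X = 0.345.

X = 0.345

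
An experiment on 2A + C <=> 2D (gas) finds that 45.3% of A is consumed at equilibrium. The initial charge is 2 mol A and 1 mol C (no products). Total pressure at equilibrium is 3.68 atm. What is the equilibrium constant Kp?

Let X = conversion of A (basis 2 mol A); extent of reaction ξ = X.
Mole table: n_A = 2 − 2X; n_C = 1 − X; n_D = 2X.
n_T = Σnᵢ = 3 − X.
At X = 0.453: n_A = 1.09, n_C = 0.547, n_D = 0.906, n_T = 2.55.
p_i = (n_i/n_T)·P. Kp = p_D^2 / (p_A^2 p_C) = 0.868 atm^-1.

Kp = 0.868 atm^-1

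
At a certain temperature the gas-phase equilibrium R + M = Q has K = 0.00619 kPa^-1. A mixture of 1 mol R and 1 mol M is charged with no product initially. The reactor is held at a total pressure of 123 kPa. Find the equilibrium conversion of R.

Basis: 1 mol R initially; let X = conversion of R. Extent ξ = X.
Moles: n_R = 1 − X; n_M = 1 − X; n_Q = X.
n_T = Σnᵢ = 2 − X.
Mole fractions y_i = n_i/n_T; K = p_Q / (p_R p_M) with p_i = y_i·P.
Substituting and setting equal to 0.00619 kPa^-1 gives a polynomial in X; the root in (0,1) is X = 0.247.

X = 0.247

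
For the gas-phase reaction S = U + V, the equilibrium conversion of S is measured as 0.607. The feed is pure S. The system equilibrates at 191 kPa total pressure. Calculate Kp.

Basis: 1 mol S initially; let X = conversion of S. Extent ξ = X.
Species balance: n_S = 1 − X; n_U = X; n_V = X.
Summing: n_T = 1 + X.
At X = 0.607: n_S = 0.393, n_U = 0.607, n_V = 0.607, n_T = 1.61.
p_i = (n_i/n_T)·P. Kp = p_U p_V / (p_S) = 111 kPa.

Kp = 111 kPa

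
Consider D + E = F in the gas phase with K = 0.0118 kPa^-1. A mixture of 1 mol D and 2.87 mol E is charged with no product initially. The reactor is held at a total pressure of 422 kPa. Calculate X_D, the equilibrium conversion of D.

Take 1 mol D as basis and let X be its fractional conversion, so ξ = X.
At extent ξ: n_D = 1 − X; n_E = 2.87 − X; n_F = X.
n_T = Σnᵢ = 3.87 − X.
y_i = n_i/n_T, p_i = y_i·P. K = p_F / (p_D p_E).
This yields a degree-2 equation in X; solving on (0,1), X = 0.771.

X = 0.771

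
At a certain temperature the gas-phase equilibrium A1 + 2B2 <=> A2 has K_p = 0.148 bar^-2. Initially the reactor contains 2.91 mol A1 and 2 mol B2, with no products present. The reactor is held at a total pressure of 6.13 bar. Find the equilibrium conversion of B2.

Basis: 2 mol B2 initially; let X = conversion of B2. Extent ξ = X.
Moles: n_A1 = 2.91 − X; n_B2 = 2 − 2X; n_A2 = X.
Total moles n_T = 4.91 − 2X.
Mole fractions y_i = n_i/n_T; K_p = p_A2 / (p_A1 p_B2^2) with p_i = y_i·P.
Equating to 0.148 bar^-2 and solving on 0 < X < 1: X = 0.599.

X = 0.599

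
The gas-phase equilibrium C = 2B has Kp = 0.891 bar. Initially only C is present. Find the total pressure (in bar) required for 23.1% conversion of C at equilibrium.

Take 1 mol C as basis and let X be its fractional conversion, so ξ = X.
At extent ξ: n_C = 1 − X; n_B = 2X.
Total moles n_T = 1 + X.
Kp = p_B^2 / (p_C) with p_i = (n_i/n_T)·P.
At X = 0.231: the mole-fraction product g(X) = Π y_i^ν_i = 0.2255. Since Kp = g(X)·P^{1}, P = (Kp/g)^(1/1) = (0.891/0.2255)^(1/1) = 3.95 bar.

P = 3.95 bar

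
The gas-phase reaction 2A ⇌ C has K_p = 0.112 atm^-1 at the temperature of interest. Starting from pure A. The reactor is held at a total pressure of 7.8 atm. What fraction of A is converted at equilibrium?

Basis: 1 mol A initially; let X = conversion of A. Extent ξ = 0.5X.
Species balance: n_A = 1 − X; n_C = 0.5X.
n_T = Σnᵢ = 1 − 0.5X.
With p_i = (n_i/n_T)P, K_p = p_C / (p_A^2).
Equating to 0.112 atm^-1 and solving on 0 < X < 1: X = 0.528.

X = 0.528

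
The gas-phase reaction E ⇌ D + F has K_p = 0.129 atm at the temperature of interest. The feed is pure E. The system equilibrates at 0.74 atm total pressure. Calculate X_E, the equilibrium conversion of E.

Basis: 1 mol E initially; let X = conversion of E. Extent ξ = X.
At extent ξ: n_E = 1 − X; n_D = X; n_F = X.
Total moles n_T = 1 + X.
Mole fractions y_i = n_i/n_T; K_p = p_D p_F / (p_E) with p_i = y_i·P.
Setting this equal to 0.129 atm and taking the physical root (0 < X < 1) gives X = 0.385.

X = 0.385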